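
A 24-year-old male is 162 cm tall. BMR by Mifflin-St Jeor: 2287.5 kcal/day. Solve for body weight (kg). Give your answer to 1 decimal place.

139.0 kg

2287.5 = 10·W + 6.25(162) − 5(24) + 5
10·W = 2287.5 − 897.5 = 1390, so W = 139 kg.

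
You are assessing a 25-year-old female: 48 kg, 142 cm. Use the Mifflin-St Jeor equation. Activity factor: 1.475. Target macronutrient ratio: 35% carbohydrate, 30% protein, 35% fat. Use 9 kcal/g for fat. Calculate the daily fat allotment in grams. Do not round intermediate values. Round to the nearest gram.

Mifflin-St Jeor (female): BMR = 10(48) + 6.25(142) − 5(25) − 161 = 480 + 887.5 − 125 − 161 = 1081.5 kcal/day.
TEE = 1081.5 × 1.475 = 1595.2125 kcal/day.
Fat energy = 35% × 1595.2125 = 558.3244 kcal.
Fat = 558.3244 ÷ 9 kcal/g = 62.036 g.

62 g/day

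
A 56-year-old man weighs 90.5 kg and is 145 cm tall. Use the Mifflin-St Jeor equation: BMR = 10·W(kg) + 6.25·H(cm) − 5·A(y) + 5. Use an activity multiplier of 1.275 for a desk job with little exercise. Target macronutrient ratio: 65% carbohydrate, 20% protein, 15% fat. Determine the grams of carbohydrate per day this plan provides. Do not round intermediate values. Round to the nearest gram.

Mifflin-St Jeor (male): BMR = 10(90.5) + 6.25(145) − 5(56) + 5 = 905 + 906.25 − 280 + 5 = 1536.25 kcal/day.
TEE = 1536.25 × 1.275 = 1958.7188 kcal/day.
Carbohydrate energy = 65% × 1958.7188 = 1273.1672 kcal.
Carbohydrate = 1273.1672 ÷ 4 kcal/g = 318.2918 g.

318 g/day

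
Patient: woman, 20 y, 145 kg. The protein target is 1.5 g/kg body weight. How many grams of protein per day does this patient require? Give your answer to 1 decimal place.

217.5 g/day

Protein = 1.5 g/kg × 145 kg = 217.5 g/day.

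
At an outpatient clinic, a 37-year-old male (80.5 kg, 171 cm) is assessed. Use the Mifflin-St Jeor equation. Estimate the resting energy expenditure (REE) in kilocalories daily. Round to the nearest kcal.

1694 kilocalories daily

Mifflin-St Jeor (male): BMR = 10(80.5) + 6.25(171) − 5(37) + 5 = 805 + 1068.75 − 185 + 5 = 1693.75 kcal/day.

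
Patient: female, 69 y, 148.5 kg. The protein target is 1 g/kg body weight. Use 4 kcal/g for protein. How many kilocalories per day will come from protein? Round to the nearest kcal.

594 kcal/day

Protein = 1 g/kg × 148.5 kg = 148.5 g/day.
Protein energy = 148.5 g × 4 kcal/g = 594 kcal/day.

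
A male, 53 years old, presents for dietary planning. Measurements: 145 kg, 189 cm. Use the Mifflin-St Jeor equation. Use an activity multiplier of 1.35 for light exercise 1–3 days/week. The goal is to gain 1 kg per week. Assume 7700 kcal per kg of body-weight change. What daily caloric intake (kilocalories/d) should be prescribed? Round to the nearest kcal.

4301 kilocalories/d

Mifflin-St Jeor (male): BMR = 10(145) + 6.25(189) − 5(53) + 5 = 1450 + 1181.25 − 265 + 5 = 2371.25 kcal/day.
TEE = 2371.25 × 1.35 = 3201.1875 kcal/day.
Required daily surplus = 1 × 7700 ÷ 7 = 1100 kcal/day.
Target intake = 3201.1875 + 1100 = 4301.1875 kcal/day.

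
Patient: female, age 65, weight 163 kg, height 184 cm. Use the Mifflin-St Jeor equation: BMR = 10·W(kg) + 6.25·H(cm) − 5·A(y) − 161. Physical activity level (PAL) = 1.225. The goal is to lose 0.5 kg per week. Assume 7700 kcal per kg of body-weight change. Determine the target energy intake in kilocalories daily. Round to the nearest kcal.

2260 kilocalories daily

Mifflin-St Jeor (female): BMR = 10(163) + 6.25(184) − 5(65) − 161 = 1630 + 1150 − 325 − 161 = 2294 kcal/day.
TEE = 2294 × 1.225 = 2810.15 kcal/day.
Required daily deficit = 0.5 × 7700 ÷ 7 = 550 kcal/day.
Target intake = 2810.15 − 550 = 2260.15 kcal/day.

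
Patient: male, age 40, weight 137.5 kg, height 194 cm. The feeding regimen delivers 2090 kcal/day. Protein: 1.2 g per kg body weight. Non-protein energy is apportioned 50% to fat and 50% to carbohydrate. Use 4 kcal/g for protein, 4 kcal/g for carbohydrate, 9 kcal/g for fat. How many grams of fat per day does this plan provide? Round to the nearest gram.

Protein = 1.2 × 137.5 = 165 g → 165 × 4 = 660 kcal.
Non-protein calories = 2090 − 660 = 1430 kcal.
Fat: 50% × 1430 = 715 kcal; carbohydrate: 715 kcal.
Fat: 715 kcal ÷ 9 kcal/g = 79.4444 g.

79 g/day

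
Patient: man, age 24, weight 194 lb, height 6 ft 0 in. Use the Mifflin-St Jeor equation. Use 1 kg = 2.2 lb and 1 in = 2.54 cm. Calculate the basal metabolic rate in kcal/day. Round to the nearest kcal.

1910 kcal/day

Convert to metric: weight = 194 ÷ 2.2 = 88.1818 kg; height = (6×12 + 0) × 2.54 = 72 × 2.54 = 182.88 cm.
Mifflin-St Jeor (male): BMR = 10(88.1818) + 6.25(182.88) − 5(24) + 5 = 881.8182 + 1143 − 120 + 5 = 1909.8182 kcal/day.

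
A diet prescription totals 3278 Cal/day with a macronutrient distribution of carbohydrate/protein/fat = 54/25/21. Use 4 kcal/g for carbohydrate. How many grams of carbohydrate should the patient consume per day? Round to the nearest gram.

443 g/day

Carbohydrate energy = 54% × 3278 = 1770.12 kcal.
At 4 kcal/g: 1770.12 ÷ 4 = 442.53 g.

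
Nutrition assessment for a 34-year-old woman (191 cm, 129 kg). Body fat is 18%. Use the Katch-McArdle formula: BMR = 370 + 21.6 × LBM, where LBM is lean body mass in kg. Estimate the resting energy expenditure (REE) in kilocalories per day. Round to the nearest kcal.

LBM = 129 × (1 − 0.18) = 105.78 kg. Katch-McArdle: BMR = 370 + 21.6 × 105.78 = 2654.848 kcal/day.

2655 kilocalories per day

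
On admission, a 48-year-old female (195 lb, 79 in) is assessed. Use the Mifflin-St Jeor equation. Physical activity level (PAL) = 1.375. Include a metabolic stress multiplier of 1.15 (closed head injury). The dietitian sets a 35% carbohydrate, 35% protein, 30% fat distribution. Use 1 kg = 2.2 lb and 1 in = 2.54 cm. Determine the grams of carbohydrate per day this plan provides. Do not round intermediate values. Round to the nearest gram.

Convert to metric: weight = 195 ÷ 2.2 = 88.6364 kg; height = 79 × 2.54 = 200.66 cm.
Mifflin-St Jeor (female): BMR = 10(88.6364) + 6.25(200.66) − 5(48) − 161 = 886.3636 + 1254.125 − 240 − 161 = 1739.4886 kcal/day.
TEE = 1739.4886 × 1.375 = 2391.7969 kcal/day.
With stress factor 1.15: 2391.7969 × 1.15 = 2750.5664 kcal/day.
Carbohydrate energy = 35% × 2750.5664 = 962.6982 kcal.
Carbohydrate = 962.6982 ÷ 4 kcal/g = 240.6746 g.

241 g/day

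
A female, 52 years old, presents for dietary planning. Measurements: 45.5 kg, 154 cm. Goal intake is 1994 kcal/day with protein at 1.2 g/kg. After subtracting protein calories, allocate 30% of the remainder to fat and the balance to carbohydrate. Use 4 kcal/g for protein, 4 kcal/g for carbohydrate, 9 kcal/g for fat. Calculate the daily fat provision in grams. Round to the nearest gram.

Protein = 1.2 × 45.5 = 54.6 g → 54.6 × 4 = 218.4 kcal.
Non-protein calories = 1994 − 218.4 = 1775.6 kcal.
Fat: 30% × 1775.6 = 532.68 kcal; carbohydrate: 1242.92 kcal.
Fat: 532.68 kcal ÷ 9 kcal/g = 59.1867 g.

59 g/day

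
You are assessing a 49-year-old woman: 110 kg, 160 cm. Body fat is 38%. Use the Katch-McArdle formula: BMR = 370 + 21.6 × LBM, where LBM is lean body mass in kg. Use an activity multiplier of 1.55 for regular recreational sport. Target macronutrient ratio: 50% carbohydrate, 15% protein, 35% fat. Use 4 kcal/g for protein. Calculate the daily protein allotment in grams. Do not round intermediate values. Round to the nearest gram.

LBM = 110 × (1 − 0.38) = 68.2 kg. Katch-McArdle: BMR = 370 + 21.6 × 68.2 = 1843.12 kcal/day.
TEE = 1843.12 × 1.55 = 2856.836 kcal/day.
Protein energy = 15% × 2856.836 = 428.5254 kcal.
Protein = 428.5254 ÷ 4 kcal/g = 107.1314 g.

107 g/day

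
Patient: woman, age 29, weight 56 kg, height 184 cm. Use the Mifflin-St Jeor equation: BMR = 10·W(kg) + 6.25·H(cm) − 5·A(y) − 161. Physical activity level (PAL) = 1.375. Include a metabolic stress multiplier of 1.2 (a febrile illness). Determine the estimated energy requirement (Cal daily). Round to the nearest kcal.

2317 Cal daily

Mifflin-St Jeor (female): BMR = 10(56) + 6.25(184) − 5(29) − 161 = 560 + 1150 − 145 − 161 = 1404 kcal/day.
TEE = BMR × activity factor = 1404 × 1.375 = 1930.5 kcal/day.
Apply stress factor: 1930.5 × 1.2 = 2316.6 kcal/day.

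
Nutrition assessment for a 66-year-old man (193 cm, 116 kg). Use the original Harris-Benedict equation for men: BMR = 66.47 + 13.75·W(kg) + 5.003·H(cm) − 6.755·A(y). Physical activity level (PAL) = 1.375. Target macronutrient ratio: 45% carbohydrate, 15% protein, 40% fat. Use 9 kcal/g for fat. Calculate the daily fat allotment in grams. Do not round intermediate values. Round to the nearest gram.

133 g/day

Harris-Benedict: BMR = 66.47 + 13.75(116) + 5.003(193) − 6.755(66) = 2181.219 kcal/day.
TEE = 2181.219 × 1.375 = 2999.1761 kcal/day.
Fat energy = 40% × 2999.1761 = 1199.6705 kcal.
Fat = 1199.6705 ÷ 9 kcal/g = 133.2967 g.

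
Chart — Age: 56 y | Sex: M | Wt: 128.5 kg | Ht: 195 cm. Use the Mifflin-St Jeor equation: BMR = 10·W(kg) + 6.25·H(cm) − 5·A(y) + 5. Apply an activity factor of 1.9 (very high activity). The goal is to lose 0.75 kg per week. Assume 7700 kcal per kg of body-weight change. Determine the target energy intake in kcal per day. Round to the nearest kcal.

Mifflin-St Jeor (male): BMR = 10(128.5) + 6.25(195) − 5(56) + 5 = 1285 + 1218.75 − 280 + 5 = 2228.75 kcal/day.
TEE = 2228.75 × 1.9 = 4234.625 kcal/day.
Required daily deficit = 0.75 × 7700 ÷ 7 = 825 kcal/day.
Target intake = 4234.625 − 825 = 3409.625 kcal/day.

3410 kcal per day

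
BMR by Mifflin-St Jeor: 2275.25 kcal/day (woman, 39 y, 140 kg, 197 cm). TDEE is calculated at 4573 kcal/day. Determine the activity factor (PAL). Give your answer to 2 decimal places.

Activity factor = TEE ÷ BMR = 4573 ÷ 2275.25 = 2.01.

2.01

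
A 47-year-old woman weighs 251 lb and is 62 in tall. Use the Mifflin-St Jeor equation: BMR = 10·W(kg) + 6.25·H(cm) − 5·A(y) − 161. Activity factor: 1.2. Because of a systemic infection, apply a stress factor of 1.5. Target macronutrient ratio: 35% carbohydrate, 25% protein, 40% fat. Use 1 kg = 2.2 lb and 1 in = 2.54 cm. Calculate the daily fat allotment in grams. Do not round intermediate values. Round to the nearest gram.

138 g/day

Convert to metric: weight = 251 ÷ 2.2 = 114.0909 kg; height = 62 × 2.54 = 157.48 cm.
Mifflin-St Jeor (female): BMR = 10(114.0909) + 6.25(157.48) − 5(47) − 161 = 1140.9091 + 984.25 − 235 − 161 = 1729.1591 kcal/day.
TEE = 1729.1591 × 1.2 = 2074.9909 kcal/day.
With stress factor 1.5: 2074.9909 × 1.5 = 3112.4864 kcal/day.
Fat energy = 40% × 3112.4864 = 1244.9945 kcal.
Fat = 1244.9945 ÷ 9 kcal/g = 138.3327 g.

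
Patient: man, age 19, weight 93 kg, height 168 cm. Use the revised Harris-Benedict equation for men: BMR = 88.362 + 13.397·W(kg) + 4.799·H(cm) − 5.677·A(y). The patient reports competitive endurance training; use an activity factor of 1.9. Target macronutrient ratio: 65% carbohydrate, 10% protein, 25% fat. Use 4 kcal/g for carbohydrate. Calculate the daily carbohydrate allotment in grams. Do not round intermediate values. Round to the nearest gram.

628 g/day

Harris-Benedict: BMR = 88.362 + 13.397(93) + 4.799(168) − 5.677(19) = 2032.652 kcal/day.
TEE = 2032.652 × 1.9 = 3862.0388 kcal/day.
Carbohydrate energy = 65% × 3862.0388 = 2510.3252 kcal.
Carbohydrate = 2510.3252 ÷ 4 kcal/g = 627.5813 g.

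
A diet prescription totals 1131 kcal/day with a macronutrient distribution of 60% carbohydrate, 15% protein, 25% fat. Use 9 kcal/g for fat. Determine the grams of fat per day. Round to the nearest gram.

31 g/day

Fat energy = 25% × 1131 = 282.75 kcal.
At 9 kcal/g: 282.75 ÷ 9 = 31.4167 g.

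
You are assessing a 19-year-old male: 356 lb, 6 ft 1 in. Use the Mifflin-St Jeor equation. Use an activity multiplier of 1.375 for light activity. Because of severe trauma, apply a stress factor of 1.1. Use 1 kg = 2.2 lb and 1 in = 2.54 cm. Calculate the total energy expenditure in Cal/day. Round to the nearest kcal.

Convert to metric: weight = 356 ÷ 2.2 = 161.8182 kg; height = (6×12 + 1) × 2.54 = 73 × 2.54 = 185.42 cm.
Mifflin-St Jeor (male): BMR = 10(161.8182) + 6.25(185.42) − 5(19) + 5 = 1618.1818 + 1158.875 − 95 + 5 = 2687.0568 kcal/day.
TEE = BMR × activity factor = 2687.0568 × 1.375 = 3694.7031 kcal/day.
Apply stress factor: 3694.7031 × 1.1 = 4064.1734 kcal/day.

4064 Cal/day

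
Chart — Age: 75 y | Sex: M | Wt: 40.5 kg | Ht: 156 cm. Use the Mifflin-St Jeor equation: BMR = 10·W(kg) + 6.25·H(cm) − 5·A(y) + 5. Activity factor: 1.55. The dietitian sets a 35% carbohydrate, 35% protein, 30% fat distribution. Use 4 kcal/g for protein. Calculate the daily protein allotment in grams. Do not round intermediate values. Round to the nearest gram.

137 g/day

Mifflin-St Jeor (male): BMR = 10(40.5) + 6.25(156) − 5(75) + 5 = 405 + 975 − 375 + 5 = 1010 kcal/day.
TEE = 1010 × 1.55 = 1565.5 kcal/day.
Protein energy = 35% × 1565.5 = 547.925 kcal.
Protein = 547.925 ÷ 4 kcal/g = 136.9813 g.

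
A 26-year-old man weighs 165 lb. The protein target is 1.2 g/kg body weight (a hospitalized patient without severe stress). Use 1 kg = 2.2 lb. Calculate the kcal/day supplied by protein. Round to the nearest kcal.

360 kcal/day

Weight in kg = 165 ÷ 2.2 = 75 kg.
Protein = 1.2 g/kg × 75 kg = 90 g/day.
Protein energy = 90 g × 4 kcal/g = 360 kcal/day.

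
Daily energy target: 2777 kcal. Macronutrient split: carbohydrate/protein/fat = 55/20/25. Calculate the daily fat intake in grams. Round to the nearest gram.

77 g/day

Fat energy = 25% × 2777 = 694.25 kcal.
At 9 kcal/g: 694.25 ÷ 9 = 77.1389 g.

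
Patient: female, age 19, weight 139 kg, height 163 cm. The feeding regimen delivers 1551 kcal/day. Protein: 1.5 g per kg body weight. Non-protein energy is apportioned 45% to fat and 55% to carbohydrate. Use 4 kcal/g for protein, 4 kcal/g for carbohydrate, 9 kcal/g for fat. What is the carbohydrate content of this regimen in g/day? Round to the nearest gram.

99 g/day

Protein = 1.5 × 139 = 208.5 g → 208.5 × 4 = 834 kcal.
Non-protein calories = 1551 − 834 = 717 kcal.
Fat: 45% × 717 = 322.65 kcal; carbohydrate: 394.35 kcal.
Carbohydrate: 394.35 kcal ÷ 4 kcal/g = 98.5875 g.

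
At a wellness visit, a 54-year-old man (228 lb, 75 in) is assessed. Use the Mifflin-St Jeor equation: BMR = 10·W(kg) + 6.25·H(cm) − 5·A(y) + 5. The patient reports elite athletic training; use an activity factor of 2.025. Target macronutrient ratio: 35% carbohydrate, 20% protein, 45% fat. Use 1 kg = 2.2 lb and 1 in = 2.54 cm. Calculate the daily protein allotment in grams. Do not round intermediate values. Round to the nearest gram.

Convert to metric: weight = 228 ÷ 2.2 = 103.6364 kg; height = 75 × 2.54 = 190.5 cm.
Mifflin-St Jeor (male): BMR = 10(103.6364) + 6.25(190.5) − 5(54) + 5 = 1036.3636 + 1190.625 − 270 + 5 = 1961.9886 kcal/day.
TEE = 1961.9886 × 2.025 = 3973.027 kcal/day.
Protein energy = 20% × 3973.027 = 794.6054 kcal.
Protein = 794.6054 ÷ 4 kcal/g = 198.6513 g.

199 g/day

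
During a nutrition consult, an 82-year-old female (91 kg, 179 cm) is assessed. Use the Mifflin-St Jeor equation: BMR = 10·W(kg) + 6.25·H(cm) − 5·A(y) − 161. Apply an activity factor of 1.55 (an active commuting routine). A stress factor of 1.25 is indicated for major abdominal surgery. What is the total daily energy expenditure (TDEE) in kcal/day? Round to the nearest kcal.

Mifflin-St Jeor (female): BMR = 10(91) + 6.25(179) − 5(82) − 161 = 910 + 1118.75 − 410 − 161 = 1457.75 kcal/day.
TEE = BMR × activity factor = 1457.75 × 1.55 = 2259.5125 kcal/day.
Apply stress factor: 2259.5125 × 1.25 = 2824.3906 kcal/day.

2824 kcal/day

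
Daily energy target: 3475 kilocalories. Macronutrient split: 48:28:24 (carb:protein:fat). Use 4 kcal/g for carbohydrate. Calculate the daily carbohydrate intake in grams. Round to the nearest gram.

417 g/day

Carbohydrate energy = 48% × 3475 = 1668 kcal.
At 4 kcal/g: 1668 ÷ 4 = 417 g.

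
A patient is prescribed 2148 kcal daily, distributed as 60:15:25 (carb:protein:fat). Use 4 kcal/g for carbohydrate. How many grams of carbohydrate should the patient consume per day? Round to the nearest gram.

Carbohydrate energy = 60% × 2148 = 1288.8 kcal.
At 4 kcal/g: 1288.8 ÷ 4 = 322.2 g.

322 g/day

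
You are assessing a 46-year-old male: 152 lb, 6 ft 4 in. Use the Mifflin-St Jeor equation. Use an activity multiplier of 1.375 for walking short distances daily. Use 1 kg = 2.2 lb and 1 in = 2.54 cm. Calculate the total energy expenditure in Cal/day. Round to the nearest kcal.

Convert to metric: weight = 152 ÷ 2.2 = 69.0909 kg; height = (6×12 + 4) × 2.54 = 76 × 2.54 = 193.04 cm.
Mifflin-St Jeor (male): BMR = 10(69.0909) + 6.25(193.04) − 5(46) + 5 = 690.9091 + 1206.5 − 230 + 5 = 1672.4091 kcal/day.
TEE = BMR × activity factor = 1672.4091 × 1.375 = 2299.5625 kcal/day.

2300 Cal/day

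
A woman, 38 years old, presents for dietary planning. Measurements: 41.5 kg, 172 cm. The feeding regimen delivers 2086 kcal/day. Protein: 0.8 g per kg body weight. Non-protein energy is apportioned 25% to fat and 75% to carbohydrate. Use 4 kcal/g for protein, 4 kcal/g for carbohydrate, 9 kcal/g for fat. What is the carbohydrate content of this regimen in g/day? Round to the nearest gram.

Protein = 0.8 × 41.5 = 33.2 g → 33.2 × 4 = 132.8 kcal.
Non-protein calories = 2086 − 132.8 = 1953.2 kcal.
Fat: 25% × 1953.2 = 488.3 kcal; carbohydrate: 1464.9 kcal.
Carbohydrate: 1464.9 kcal ÷ 4 kcal/g = 366.225 g.

366 g/day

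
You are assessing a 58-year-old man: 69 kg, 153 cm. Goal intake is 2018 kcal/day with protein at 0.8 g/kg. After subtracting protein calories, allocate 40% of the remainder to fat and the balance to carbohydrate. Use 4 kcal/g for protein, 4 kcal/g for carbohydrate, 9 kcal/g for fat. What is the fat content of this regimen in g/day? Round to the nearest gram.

Protein = 0.8 × 69 = 55.2 g → 55.2 × 4 = 220.8 kcal.
Non-protein calories = 2018 − 220.8 = 1797.2 kcal.
Fat: 40% × 1797.2 = 718.88 kcal; carbohydrate: 1078.32 kcal.
Fat: 718.88 kcal ÷ 9 kcal/g = 79.8756 g.

80 g/day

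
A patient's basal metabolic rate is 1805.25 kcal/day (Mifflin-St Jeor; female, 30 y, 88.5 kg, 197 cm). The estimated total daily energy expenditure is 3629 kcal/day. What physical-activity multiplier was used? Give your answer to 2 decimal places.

Activity factor = TEE ÷ BMR = 3629 ÷ 1805.25 = 2.01.

2.01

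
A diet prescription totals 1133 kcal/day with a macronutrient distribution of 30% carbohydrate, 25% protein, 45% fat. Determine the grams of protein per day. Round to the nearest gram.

71 g/day

Protein energy = 25% × 1133 = 283.25 kcal.
At 4 kcal/g: 283.25 ÷ 4 = 70.8125 g.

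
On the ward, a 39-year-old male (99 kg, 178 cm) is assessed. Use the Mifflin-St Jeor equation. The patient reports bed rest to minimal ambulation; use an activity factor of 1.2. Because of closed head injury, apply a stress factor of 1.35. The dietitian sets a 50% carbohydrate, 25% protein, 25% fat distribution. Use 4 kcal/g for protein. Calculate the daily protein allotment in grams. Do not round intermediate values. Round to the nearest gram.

194 g/day

Mifflin-St Jeor (male): BMR = 10(99) + 6.25(178) − 5(39) + 5 = 990 + 1112.5 − 195 + 5 = 1912.5 kcal/day.
TEE = 1912.5 × 1.2 = 2295 kcal/day.
With stress factor 1.35: 2295 × 1.35 = 3098.25 kcal/day.
Protein energy = 25% × 3098.25 = 774.5625 kcal.
Protein = 774.5625 ÷ 4 kcal/g = 193.6406 g.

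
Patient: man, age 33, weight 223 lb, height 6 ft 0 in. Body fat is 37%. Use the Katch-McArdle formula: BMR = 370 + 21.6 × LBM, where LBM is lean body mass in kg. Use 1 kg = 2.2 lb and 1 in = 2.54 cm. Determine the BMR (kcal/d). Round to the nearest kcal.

Convert to metric: weight = 223 ÷ 2.2 = 101.3636 kg; height = (6×12 + 0) × 2.54 = 72 × 2.54 = 182.88 cm.
LBM = 101.3636 × (1 − 0.37) = 63.8591 kg. Katch-McArdle: BMR = 370 + 21.6 × 63.8591 = 1749.3564 kcal/day.

1749 kcal/d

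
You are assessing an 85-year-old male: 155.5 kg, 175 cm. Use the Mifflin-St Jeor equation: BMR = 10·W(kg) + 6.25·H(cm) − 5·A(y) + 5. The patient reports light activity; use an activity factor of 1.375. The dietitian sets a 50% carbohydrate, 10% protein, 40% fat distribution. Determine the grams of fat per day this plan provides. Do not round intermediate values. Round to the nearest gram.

Mifflin-St Jeor (male): BMR = 10(155.5) + 6.25(175) − 5(85) + 5 = 1555 + 1093.75 − 425 + 5 = 2228.75 kcal/day.
TEE = 2228.75 × 1.375 = 3064.5313 kcal/day.
Fat energy = 40% × 3064.5313 = 1225.8125 kcal.
Fat = 1225.8125 ÷ 9 kcal/g = 136.2014 g.

136 g/day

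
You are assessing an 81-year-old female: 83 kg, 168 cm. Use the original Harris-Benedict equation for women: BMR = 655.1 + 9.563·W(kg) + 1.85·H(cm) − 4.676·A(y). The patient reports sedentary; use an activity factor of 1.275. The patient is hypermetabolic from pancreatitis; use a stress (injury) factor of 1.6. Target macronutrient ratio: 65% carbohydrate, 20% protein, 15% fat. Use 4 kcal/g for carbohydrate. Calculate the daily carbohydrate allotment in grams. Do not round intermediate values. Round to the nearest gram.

Harris-Benedict: BMR = 655.1 + 9.563(83) + 1.85(168) − 4.676(81) = 1380.873 kcal/day.
TEE = 1380.873 × 1.275 = 1760.6131 kcal/day.
With stress factor 1.6: 1760.6131 × 1.6 = 2816.9809 kcal/day.
Carbohydrate energy = 65% × 2816.9809 = 1831.0376 kcal.
Carbohydrate = 1831.0376 ÷ 4 kcal/g = 457.7594 g.

458 g/day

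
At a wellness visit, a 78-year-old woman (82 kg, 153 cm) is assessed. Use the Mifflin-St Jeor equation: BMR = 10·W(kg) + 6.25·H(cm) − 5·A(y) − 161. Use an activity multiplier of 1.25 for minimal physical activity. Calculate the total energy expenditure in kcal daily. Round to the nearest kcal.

1532 kcal daily

Mifflin-St Jeor (female): BMR = 10(82) + 6.25(153) − 5(78) − 161 = 820 + 956.25 − 390 − 161 = 1225.25 kcal/day.
TEE = BMR × activity factor = 1225.25 × 1.25 = 1531.5625 kcal/day.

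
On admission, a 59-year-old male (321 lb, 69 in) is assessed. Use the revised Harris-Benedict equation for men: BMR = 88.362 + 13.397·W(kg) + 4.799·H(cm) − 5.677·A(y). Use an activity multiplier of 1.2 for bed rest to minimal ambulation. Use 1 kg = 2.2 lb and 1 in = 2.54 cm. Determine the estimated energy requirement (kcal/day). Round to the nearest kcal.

Convert to metric: weight = 321 ÷ 2.2 = 145.9091 kg; height = 69 × 2.54 = 175.26 cm.
Harris-Benedict: BMR = 88.362 + 13.397(145.9091) + 4.799(175.26) − 5.677(59) = 2549.2358 kcal/day.
TEE = BMR × activity factor = 2549.2358 × 1.2 = 3059.083 kcal/day.

3059 kcal/day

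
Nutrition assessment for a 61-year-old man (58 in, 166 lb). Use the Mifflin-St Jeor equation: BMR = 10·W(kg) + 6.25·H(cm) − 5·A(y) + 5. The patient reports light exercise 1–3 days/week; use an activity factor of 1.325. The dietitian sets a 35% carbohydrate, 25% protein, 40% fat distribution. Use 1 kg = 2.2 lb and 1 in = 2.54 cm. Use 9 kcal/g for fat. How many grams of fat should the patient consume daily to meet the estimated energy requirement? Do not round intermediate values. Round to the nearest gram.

81 g/day

Convert to metric: weight = 166 ÷ 2.2 = 75.4545 kg; height = 58 × 2.54 = 147.32 cm.
Mifflin-St Jeor (male): BMR = 10(75.4545) + 6.25(147.32) − 5(61) + 5 = 754.5455 + 920.75 − 305 + 5 = 1375.2955 kcal/day.
TEE = 1375.2955 × 1.325 = 1822.2665 kcal/day.
Fat energy = 40% × 1822.2665 = 728.9066 kcal.
Fat = 728.9066 ÷ 9 kcal/g = 80.9896 g.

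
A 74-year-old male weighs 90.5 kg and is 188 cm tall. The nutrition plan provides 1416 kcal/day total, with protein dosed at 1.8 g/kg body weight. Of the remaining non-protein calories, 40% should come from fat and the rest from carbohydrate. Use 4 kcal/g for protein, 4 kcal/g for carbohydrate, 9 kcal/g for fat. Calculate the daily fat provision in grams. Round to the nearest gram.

34 g/day

Protein = 1.8 × 90.5 = 162.9 g → 162.9 × 4 = 651.6 kcal.
Non-protein calories = 1416 − 651.6 = 764.4 kcal.
Fat: 40% × 764.4 = 305.76 kcal; carbohydrate: 458.64 kcal.
Fat: 305.76 kcal ÷ 9 kcal/g = 33.9733 g.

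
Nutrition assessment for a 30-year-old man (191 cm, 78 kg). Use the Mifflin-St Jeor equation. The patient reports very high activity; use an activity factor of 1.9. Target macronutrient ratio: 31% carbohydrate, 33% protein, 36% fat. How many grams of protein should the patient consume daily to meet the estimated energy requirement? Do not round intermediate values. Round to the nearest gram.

287 g/day

Mifflin-St Jeor (male): BMR = 10(78) + 6.25(191) − 5(30) + 5 = 780 + 1193.75 − 150 + 5 = 1828.75 kcal/day.
TEE = 1828.75 × 1.9 = 3474.625 kcal/day.
Protein energy = 33% × 3474.625 = 1146.6263 kcal.
Protein = 1146.6263 ÷ 4 kcal/g = 286.6566 g.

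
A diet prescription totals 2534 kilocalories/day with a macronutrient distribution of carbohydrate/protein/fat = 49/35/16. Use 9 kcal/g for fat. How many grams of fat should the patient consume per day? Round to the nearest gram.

45 g/day

Fat energy = 16% × 2534 = 405.44 kcal.
At 9 kcal/g: 405.44 ÷ 9 = 45.0489 g.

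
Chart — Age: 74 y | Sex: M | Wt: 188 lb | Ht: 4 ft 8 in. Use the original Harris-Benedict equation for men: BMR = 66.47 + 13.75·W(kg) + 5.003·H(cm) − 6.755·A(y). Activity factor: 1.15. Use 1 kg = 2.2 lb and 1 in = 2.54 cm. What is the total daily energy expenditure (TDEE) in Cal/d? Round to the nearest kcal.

1671 Cal/d

Convert to metric: weight = 188 ÷ 2.2 = 85.4545 kg; height = (4×12 + 8) × 2.54 = 56 × 2.54 = 142.24 cm.
Harris-Benedict: BMR = 66.47 + 13.75(85.4545) + 5.003(142.24) − 6.755(74) = 1453.2267 kcal/day.
TEE = BMR × activity factor = 1453.2267 × 1.15 = 1671.2107 kcal/day.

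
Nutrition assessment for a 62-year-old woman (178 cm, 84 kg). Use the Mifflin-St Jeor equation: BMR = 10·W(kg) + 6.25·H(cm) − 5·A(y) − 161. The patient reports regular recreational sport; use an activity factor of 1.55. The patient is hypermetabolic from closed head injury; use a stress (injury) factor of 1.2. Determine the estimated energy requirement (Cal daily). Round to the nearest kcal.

Mifflin-St Jeor (female): BMR = 10(84) + 6.25(178) − 5(62) − 161 = 840 + 1112.5 − 310 − 161 = 1481.5 kcal/day.
TEE = BMR × activity factor = 1481.5 × 1.55 = 2296.325 kcal/day.
Apply stress factor: 2296.325 × 1.2 = 2755.59 kcal/day.

2756 Cal daily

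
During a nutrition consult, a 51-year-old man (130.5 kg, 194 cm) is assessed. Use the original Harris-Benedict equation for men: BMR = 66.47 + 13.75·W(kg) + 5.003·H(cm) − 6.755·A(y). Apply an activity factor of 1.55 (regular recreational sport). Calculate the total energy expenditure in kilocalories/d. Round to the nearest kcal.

3855 kilocalories/d

Harris-Benedict: BMR = 66.47 + 13.75(130.5) + 5.003(194) − 6.755(51) = 2486.922 kcal/day.
TEE = BMR × activity factor = 2486.922 × 1.55 = 3854.7291 kcal/day.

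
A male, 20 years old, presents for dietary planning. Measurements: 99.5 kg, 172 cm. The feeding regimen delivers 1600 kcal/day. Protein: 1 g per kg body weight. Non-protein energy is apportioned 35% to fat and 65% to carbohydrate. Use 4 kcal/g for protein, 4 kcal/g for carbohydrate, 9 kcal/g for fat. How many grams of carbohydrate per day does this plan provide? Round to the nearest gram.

195 g/day

Protein = 1 × 99.5 = 99.5 g → 99.5 × 4 = 398 kcal.
Non-protein calories = 1600 − 398 = 1202 kcal.
Fat: 35% × 1202 = 420.7 kcal; carbohydrate: 781.3 kcal.
Carbohydrate: 781.3 kcal ÷ 4 kcal/g = 195.325 g.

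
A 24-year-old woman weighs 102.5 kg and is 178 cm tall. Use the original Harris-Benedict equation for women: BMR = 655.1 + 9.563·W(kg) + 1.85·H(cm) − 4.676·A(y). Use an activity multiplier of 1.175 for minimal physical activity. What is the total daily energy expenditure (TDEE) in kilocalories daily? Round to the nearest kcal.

2177 kilocalories daily

Harris-Benedict: BMR = 655.1 + 9.563(102.5) + 1.85(178) − 4.676(24) = 1852.3835 kcal/day.
TEE = BMR × activity factor = 1852.3835 × 1.175 = 2176.5506 kcal/day.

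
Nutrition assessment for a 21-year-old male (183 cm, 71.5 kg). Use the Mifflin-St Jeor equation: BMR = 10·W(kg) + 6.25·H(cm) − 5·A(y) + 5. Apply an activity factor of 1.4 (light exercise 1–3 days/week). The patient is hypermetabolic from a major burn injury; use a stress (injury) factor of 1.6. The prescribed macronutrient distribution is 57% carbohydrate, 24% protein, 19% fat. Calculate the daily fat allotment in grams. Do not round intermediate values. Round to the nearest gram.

83 g/day

Mifflin-St Jeor (male): BMR = 10(71.5) + 6.25(183) − 5(21) + 5 = 715 + 1143.75 − 105 + 5 = 1758.75 kcal/day.
TEE = 1758.75 × 1.4 = 2462.25 kcal/day.
With stress factor 1.6: 2462.25 × 1.6 = 3939.6 kcal/day.
Fat energy = 19% × 3939.6 = 748.524 kcal.
Fat = 748.524 ÷ 9 kcal/g = 83.1693 g.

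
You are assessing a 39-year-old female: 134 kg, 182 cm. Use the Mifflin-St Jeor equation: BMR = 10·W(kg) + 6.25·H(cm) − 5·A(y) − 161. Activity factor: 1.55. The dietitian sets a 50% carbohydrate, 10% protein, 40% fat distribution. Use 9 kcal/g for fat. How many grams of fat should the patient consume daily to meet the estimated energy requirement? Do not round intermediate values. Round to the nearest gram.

Mifflin-St Jeor (female): BMR = 10(134) + 6.25(182) − 5(39) − 161 = 1340 + 1137.5 − 195 − 161 = 2121.5 kcal/day.
TEE = 2121.5 × 1.55 = 3288.325 kcal/day.
Fat energy = 40% × 3288.325 = 1315.33 kcal.
Fat = 1315.33 ÷ 9 kcal/g = 146.1478 g.

146 g/day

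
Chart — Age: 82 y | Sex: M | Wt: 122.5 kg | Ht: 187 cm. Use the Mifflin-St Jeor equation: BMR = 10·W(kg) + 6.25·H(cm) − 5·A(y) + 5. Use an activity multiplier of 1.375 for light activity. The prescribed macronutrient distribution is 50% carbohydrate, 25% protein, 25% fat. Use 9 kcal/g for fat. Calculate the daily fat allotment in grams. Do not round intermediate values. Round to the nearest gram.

Mifflin-St Jeor (male): BMR = 10(122.5) + 6.25(187) − 5(82) + 5 = 1225 + 1168.75 − 410 + 5 = 1988.75 kcal/day.
TEE = 1988.75 × 1.375 = 2734.5313 kcal/day.
Fat energy = 25% × 2734.5313 = 683.6328 kcal.
Fat = 683.6328 ÷ 9 kcal/g = 75.9592 g.

76 g/day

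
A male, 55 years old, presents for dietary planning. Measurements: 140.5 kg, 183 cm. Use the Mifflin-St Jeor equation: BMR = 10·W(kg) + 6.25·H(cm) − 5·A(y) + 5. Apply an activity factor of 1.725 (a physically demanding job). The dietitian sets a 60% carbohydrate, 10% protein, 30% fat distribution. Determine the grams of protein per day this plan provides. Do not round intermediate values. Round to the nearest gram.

Mifflin-St Jeor (male): BMR = 10(140.5) + 6.25(183) − 5(55) + 5 = 1405 + 1143.75 − 275 + 5 = 2278.75 kcal/day.
TEE = 2278.75 × 1.725 = 3930.8438 kcal/day.
Protein energy = 10% × 3930.8438 = 393.0844 kcal.
Protein = 393.0844 ÷ 4 kcal/g = 98.2711 g.

98 g/day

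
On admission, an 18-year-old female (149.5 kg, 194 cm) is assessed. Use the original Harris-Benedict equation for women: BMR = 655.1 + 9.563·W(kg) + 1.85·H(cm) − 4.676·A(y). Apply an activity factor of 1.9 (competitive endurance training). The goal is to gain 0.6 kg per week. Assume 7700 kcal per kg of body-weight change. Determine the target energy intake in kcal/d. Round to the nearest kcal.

Harris-Benedict: BMR = 655.1 + 9.563(149.5) + 1.85(194) − 4.676(18) = 2359.5005 kcal/day.
TEE = 2359.5005 × 1.9 = 4483.051 kcal/day.
Required daily surplus = 0.6 × 7700 ÷ 7 = 660 kcal/day.
Target intake = 4483.051 + 660 = 5143.051 kcal/day.

5143 kcal/d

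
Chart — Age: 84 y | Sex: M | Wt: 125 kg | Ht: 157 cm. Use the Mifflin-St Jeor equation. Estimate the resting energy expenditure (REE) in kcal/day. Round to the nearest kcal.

Mifflin-St Jeor (male): BMR = 10(125) + 6.25(157) − 5(84) + 5 = 1250 + 981.25 − 420 + 5 = 1816.25 kcal/day.

1816 kcal/day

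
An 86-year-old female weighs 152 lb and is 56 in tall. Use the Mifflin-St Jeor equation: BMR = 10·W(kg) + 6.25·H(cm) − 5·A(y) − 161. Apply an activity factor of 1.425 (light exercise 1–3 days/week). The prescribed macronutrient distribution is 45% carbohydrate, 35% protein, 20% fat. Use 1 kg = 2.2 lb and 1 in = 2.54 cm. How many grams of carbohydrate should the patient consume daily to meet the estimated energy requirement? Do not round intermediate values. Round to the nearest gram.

Convert to metric: weight = 152 ÷ 2.2 = 69.0909 kg; height = 56 × 2.54 = 142.24 cm.
Mifflin-St Jeor (female): BMR = 10(69.0909) + 6.25(142.24) − 5(86) − 161 = 690.9091 + 889 − 430 − 161 = 988.9091 kcal/day.
TEE = 988.9091 × 1.425 = 1409.1955 kcal/day.
Carbohydrate energy = 45% × 1409.1955 = 634.138 kcal.
Carbohydrate = 634.138 ÷ 4 kcal/g = 158.5345 g.

159 g/day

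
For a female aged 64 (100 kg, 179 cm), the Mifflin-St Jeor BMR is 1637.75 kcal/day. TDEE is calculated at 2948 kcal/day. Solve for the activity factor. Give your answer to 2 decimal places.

Activity factor = TEE ÷ BMR = 2948 ÷ 1637.75 = 1.8.

1.80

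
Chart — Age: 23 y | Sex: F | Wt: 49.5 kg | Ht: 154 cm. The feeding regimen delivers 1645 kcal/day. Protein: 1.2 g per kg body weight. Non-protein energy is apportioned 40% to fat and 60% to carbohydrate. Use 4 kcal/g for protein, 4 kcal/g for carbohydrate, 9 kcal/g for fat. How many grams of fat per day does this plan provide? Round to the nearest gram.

Protein = 1.2 × 49.5 = 59.4 g → 59.4 × 4 = 237.6 kcal.
Non-protein calories = 1645 − 237.6 = 1407.4 kcal.
Fat: 40% × 1407.4 = 562.96 kcal; carbohydrate: 844.44 kcal.
Fat: 562.96 kcal ÷ 9 kcal/g = 62.5511 g.

63 g/day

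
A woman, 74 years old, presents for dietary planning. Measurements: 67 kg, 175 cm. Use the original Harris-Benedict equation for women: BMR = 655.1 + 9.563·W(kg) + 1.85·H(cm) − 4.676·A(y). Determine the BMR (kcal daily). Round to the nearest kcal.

1274 kcal daily

Harris-Benedict: BMR = 655.1 + 9.563(67) + 1.85(175) − 4.676(74) = 1273.547 kcal/day.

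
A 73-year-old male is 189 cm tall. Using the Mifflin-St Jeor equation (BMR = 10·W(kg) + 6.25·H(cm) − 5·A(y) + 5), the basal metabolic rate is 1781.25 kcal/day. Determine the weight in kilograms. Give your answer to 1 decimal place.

1781.25 = 10·W + 6.25(189) − 5(73) + 5
10·W = 1781.25 − 821.25 = 960, so W = 96 kg.

96.0 kg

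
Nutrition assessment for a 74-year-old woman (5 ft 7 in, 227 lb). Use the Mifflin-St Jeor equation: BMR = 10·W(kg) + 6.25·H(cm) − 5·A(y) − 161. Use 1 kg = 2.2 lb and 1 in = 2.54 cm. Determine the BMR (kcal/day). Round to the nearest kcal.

Convert to metric: weight = 227 ÷ 2.2 = 103.1818 kg; height = (5×12 + 7) × 2.54 = 67 × 2.54 = 170.18 cm.
Mifflin-St Jeor (female): BMR = 10(103.1818) + 6.25(170.18) − 5(74) − 161 = 1031.8182 + 1063.625 − 370 − 161 = 1564.4432 kcal/day.

1564 kcal/day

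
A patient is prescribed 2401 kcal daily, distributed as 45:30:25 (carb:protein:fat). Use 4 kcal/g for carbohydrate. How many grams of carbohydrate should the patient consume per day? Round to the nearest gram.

270 g/day

Carbohydrate energy = 45% × 2401 = 1080.45 kcal.
At 4 kcal/g: 1080.45 ÷ 4 = 270.1125 g.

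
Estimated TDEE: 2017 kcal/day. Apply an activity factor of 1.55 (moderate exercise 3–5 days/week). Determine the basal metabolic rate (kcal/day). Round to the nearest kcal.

BMR = TEE ÷ activity factor = 2017 ÷ 1.55 = 1301.2903 kcal/day.

1301 kcal/day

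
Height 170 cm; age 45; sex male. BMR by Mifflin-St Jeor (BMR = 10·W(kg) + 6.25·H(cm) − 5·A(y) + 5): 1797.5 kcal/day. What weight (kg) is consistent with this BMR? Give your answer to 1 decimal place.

1797.5 = 10·W + 6.25(170) − 5(45) + 5
10·W = 1797.5 − 842.5 = 955, so W = 95.5 kg.

95.5 kg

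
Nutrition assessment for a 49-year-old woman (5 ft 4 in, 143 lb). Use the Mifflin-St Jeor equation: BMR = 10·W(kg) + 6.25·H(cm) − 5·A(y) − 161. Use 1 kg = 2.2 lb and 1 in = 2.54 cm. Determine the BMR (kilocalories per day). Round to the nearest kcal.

Convert to metric: weight = 143 ÷ 2.2 = 65 kg; height = (5×12 + 4) × 2.54 = 64 × 2.54 = 162.56 cm.
Mifflin-St Jeor (female): BMR = 10(65) + 6.25(162.56) − 5(49) − 161 = 650 + 1016 − 245 − 161 = 1260 kcal/day.

1260 kilocalories per day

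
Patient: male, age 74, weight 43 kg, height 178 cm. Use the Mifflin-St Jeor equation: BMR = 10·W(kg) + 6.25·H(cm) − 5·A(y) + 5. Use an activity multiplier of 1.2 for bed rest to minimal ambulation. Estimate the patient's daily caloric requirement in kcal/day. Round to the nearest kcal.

1413 kcal/day

Mifflin-St Jeor (male): BMR = 10(43) + 6.25(178) − 5(74) + 5 = 430 + 1112.5 − 370 + 5 = 1177.5 kcal/day.
TEE = BMR × activity factor = 1177.5 × 1.2 = 1413 kcal/day.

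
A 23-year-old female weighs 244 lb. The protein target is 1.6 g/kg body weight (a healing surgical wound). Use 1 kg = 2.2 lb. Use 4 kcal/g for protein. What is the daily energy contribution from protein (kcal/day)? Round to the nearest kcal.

Weight in kg = 244 ÷ 2.2 = 110.9091 kg.
Protein = 1.6 g/kg × 110.9091 kg = 177.4545 g/day.
Protein energy = 177.4545 g × 4 kcal/g = 709.8182 kcal/day.

710 kcal/day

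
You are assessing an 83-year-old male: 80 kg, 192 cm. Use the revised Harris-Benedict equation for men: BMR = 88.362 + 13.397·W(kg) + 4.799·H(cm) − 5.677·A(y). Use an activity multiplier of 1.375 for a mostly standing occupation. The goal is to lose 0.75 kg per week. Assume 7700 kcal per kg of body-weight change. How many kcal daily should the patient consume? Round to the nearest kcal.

Harris-Benedict: BMR = 88.362 + 13.397(80) + 4.799(192) − 5.677(83) = 1610.339 kcal/day.
TEE = 1610.339 × 1.375 = 2214.2161 kcal/day.
Required daily deficit = 0.75 × 7700 ÷ 7 = 825 kcal/day.
Target intake = 2214.2161 − 825 = 1389.2161 kcal/day.

1389 kcal daily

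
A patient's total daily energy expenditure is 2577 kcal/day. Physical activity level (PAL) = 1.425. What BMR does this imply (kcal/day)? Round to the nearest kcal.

BMR = TEE ÷ activity factor = 2577 ÷ 1.425 = 1808.4211 kcal/day.

1808 kcal/day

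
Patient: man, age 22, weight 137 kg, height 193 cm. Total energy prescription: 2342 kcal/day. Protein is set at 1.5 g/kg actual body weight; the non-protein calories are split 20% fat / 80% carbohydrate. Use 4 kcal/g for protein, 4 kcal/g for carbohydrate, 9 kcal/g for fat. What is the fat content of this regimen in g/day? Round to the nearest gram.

34 g/day

Protein = 1.5 × 137 = 205.5 g → 205.5 × 4 = 822 kcal.
Non-protein calories = 2342 − 822 = 1520 kcal.
Fat: 20% × 1520 = 304 kcal; carbohydrate: 1216 kcal.
Fat: 304 kcal ÷ 9 kcal/g = 33.7778 g.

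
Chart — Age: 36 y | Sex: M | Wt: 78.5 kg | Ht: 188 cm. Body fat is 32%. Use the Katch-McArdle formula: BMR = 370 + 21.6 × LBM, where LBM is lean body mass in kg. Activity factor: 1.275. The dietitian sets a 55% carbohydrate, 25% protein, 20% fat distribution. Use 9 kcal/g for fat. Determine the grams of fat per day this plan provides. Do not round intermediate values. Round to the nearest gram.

LBM = 78.5 × (1 − 0.32) = 53.38 kg. Katch-McArdle: BMR = 370 + 21.6 × 53.38 = 1523.008 kcal/day.
TEE = 1523.008 × 1.275 = 1941.8352 kcal/day.
Fat energy = 20% × 1941.8352 = 388.367 kcal.
Fat = 388.367 ÷ 9 kcal/g = 43.1519 g.

43 g/day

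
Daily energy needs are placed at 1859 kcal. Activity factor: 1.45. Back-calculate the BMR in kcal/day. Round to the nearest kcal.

1282 kcal/day

BMR = TEE ÷ activity factor = 1859 ÷ 1.45 = 1282.069 kcal/day.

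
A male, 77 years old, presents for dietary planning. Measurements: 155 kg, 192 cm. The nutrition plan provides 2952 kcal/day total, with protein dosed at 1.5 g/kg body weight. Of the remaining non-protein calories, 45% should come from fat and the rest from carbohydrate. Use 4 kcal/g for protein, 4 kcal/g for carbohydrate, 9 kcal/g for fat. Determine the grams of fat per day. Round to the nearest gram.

101 g/day

Protein = 1.5 × 155 = 232.5 g → 232.5 × 4 = 930 kcal.
Non-protein calories = 2952 − 930 = 2022 kcal.
Fat: 45% × 2022 = 909.9 kcal; carbohydrate: 1112.1 kcal.
Fat: 909.9 kcal ÷ 9 kcal/g = 101.1 g.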